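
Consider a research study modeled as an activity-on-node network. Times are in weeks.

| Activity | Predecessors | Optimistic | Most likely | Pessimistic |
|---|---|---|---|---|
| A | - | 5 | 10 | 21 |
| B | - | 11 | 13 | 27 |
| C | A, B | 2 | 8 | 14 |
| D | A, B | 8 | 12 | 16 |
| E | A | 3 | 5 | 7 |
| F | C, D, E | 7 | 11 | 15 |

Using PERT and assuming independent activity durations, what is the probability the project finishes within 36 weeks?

0.270

te_A = (5 + 4·10 + 21)/6 = 66/6 = 11; σ²_A = ((21−5)/6)² = 7.111
te_B = (11 + 4·13 + 27)/6 = 90/6 = 15; σ²_B = ((27−11)/6)² = 7.111
te_C = (2 + 4·8 + 14)/6 = 48/6 = 8; σ²_C = ((14−2)/6)² = 4.000
te_D = (8 + 4·12 + 16)/6 = 72/6 = 12; σ²_D = ((16−8)/6)² = 1.778
te_E = (3 + 4·5 + 7)/6 = 30/6 = 5; σ²_E = ((7−3)/6)² = 0.444
te_F = (7 + 4·11 + 15)/6 = 66/6 = 11; σ²_F = ((15−7)/6)² = 1.778

Forward pass:
ES_A = 0; EF_A = 11
ES_B = 0; EF_B = 15
ES_C = max(EF_A=11, EF_B=15) = 15; EF_C = 15+8 = 23
ES_D = max(EF_A=11, EF_B=15) = 15; EF_D = 15+12 = 27
ES_E = 11; EF_E = 11+5 = 16
ES_F = max(EF_C=23, EF_D=27, EF_E=16) = 27; EF_F = 27+11 = 38
Expected project duration μ = 38 weeks. Critical path: B → D → F.

Variance along critical path = 7.111 + 1.778 + 1.778 = 10.667; σ = √10.667 = 3.266 weeks.
Z = (36 − 38) / 3.266 = -0.612
P(T ≤ 36) = Φ(-0.612) ≈ 0.270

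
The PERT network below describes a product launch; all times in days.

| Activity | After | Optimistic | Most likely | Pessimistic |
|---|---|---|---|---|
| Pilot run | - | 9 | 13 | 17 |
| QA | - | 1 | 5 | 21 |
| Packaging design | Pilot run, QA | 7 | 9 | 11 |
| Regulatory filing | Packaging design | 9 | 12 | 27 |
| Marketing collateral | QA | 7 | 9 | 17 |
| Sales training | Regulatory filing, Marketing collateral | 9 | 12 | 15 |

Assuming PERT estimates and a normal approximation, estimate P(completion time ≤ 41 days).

te_Pilot run = (9 + 4·13 + 17)/6 = 78/6 = 13; σ²_Pilot run = ((17−9)/6)² = 1.778
te_QA = (1 + 4·5 + 21)/6 = 42/6 = 7; σ²_QA = ((21−1)/6)² = 11.111
te_Packaging design = (7 + 4·9 + 11)/6 = 54/6 = 9; σ²_Packaging design = ((11−7)/6)² = 0.444
te_Regulatory filing = (9 + 4·12 + 27)/6 = 84/6 = 14; σ²_Regulatory filing = ((27−9)/6)² = 9.000
te_Marketing collateral = (7 + 4·9 + 17)/6 = 60/6 = 10; σ²_Marketing collateral = ((17−7)/6)² = 2.778
te_Sales training = (9 + 4·12 + 15)/6 = 72/6 = 12; σ²_Sales training = ((15−9)/6)² = 1.000

Forward pass:
ES_Pilot run = 0; EF_Pilot run = 13
ES_QA = 0; EF_QA = 7
ES_Packaging design = max(EF_Pilot run=13, EF_QA=7) = 13; EF_Packaging design = 13+9 = 22
ES_Regulatory filing = 22; EF_Regulatory filing = 22+14 = 36
ES_Marketing collateral = 7; EF_Marketing collateral = 7+10 = 17
ES_Sales training = max(EF_Regulatory filing=36, EF_Marketing collateral=17) = 36; EF_Sales training = 36+12 = 48
Expected project duration μ = 48 days. Critical path: Pilot run → Packaging design → Regulatory filing → Sales training.

Variance along critical path = 1.778 + 0.444 + 9.000 + 1.000 = 12.222; σ = √12.222 = 3.496 days.
Z = (41 − 48) / 3.496 = -2.002
P(T ≤ 41) = Φ(-2.002) ≈ 0.023

0.023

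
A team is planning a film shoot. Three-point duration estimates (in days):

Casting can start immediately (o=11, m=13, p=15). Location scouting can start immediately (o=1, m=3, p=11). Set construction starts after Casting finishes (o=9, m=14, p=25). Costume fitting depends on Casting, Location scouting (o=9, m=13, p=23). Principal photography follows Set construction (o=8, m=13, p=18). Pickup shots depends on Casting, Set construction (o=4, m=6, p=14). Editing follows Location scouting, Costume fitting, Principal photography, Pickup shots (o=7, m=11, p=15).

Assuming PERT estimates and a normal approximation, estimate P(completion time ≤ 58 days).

te_Casting = (11 + 4·13 + 15)/6 = 78/6 = 13; σ²_Casting = ((15−11)/6)² = 0.444
te_Location scouting = (1 + 4·3 + 11)/6 = 24/6 = 4; σ²_Location scouting = ((11−1)/6)² = 2.778
te_Set construction = (9 + 4·14 + 25)/6 = 90/6 = 15; σ²_Set construction = ((25−9)/6)² = 7.111
te_Costume fitting = (9 + 4·13 + 23)/6 = 84/6 = 14; σ²_Costume fitting = ((23−9)/6)² = 5.444
te_Principal photography = (8 + 4·13 + 18)/6 = 78/6 = 13; σ²_Principal photography = ((18−8)/6)² = 2.778
te_Pickup shots = (4 + 4·6 + 14)/6 = 42/6 = 7; σ²_Pickup shots = ((14−4)/6)² = 2.778
te_Editing = (7 + 4·11 + 15)/6 = 66/6 = 11; σ²_Editing = ((15−7)/6)² = 1.778

Forward pass:
ES_Casting = 0; EF_Casting = 13
ES_Location scouting = 0; EF_Location scouting = 4
ES_Set construction = 13; EF_Set construction = 13+15 = 28
ES_Costume fitting = max(EF_Casting=13, EF_Location scouting=4) = 13; EF_Costume fitting = 13+14 = 27
ES_Principal photography = 28; EF_Principal photography = 28+13 = 41
ES_Pickup shots = max(EF_Casting=13, EF_Set construction=28) = 28; EF_Pickup shots = 28+7 = 35
ES_Editing = max(EF_Location scouting=4, EF_Costume fitting=27, EF_Principal photography=41, EF_Pickup shots=35) = 41; EF_Editing = 41+11 = 52
Expected project duration μ = 52 days. Critical path: Casting → Set construction → Principal photography → Editing.

Variance along critical path = 0.444 + 7.111 + 2.778 + 1.778 = 12.111; σ = √12.111 = 3.480 days.
Z = (58 − 52) / 3.480 = 1.724
P(T ≤ 58) = Φ(1.724) ≈ 0.958

0.958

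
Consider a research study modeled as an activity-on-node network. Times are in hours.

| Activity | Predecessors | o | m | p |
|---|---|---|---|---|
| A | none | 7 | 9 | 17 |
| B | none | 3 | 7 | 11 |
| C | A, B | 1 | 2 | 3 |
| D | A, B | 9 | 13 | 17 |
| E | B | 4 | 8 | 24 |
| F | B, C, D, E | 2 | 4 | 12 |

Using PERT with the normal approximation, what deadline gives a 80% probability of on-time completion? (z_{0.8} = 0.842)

te_A = (7 + 4·9 + 17)/6 = 60/6 = 10; σ²_A = ((17−7)/6)² = 2.778
te_B = (3 + 4·7 + 11)/6 = 42/6 = 7; σ²_B = ((11−3)/6)² = 1.778
te_C = (1 + 4·2 + 3)/6 = 12/6 = 2; σ²_C = ((3−1)/6)² = 0.111
te_D = (9 + 4·13 + 17)/6 = 78/6 = 13; σ²_D = ((17−9)/6)² = 1.778
te_E = (4 + 4·8 + 24)/6 = 60/6 = 10; σ²_E = ((24−4)/6)² = 11.111
te_F = (2 + 4·4 + 12)/6 = 30/6 = 5; σ²_F = ((12−2)/6)² = 2.778

Forward pass:
ES_A = 0; EF_A = 10
ES_B = 0; EF_B = 7
ES_C = max(EF_A=10, EF_B=7) = 10; EF_C = 10+2 = 12
ES_D = max(EF_A=10, EF_B=7) = 10; EF_D = 10+13 = 23
ES_E = 7; EF_E = 7+10 = 17
ES_F = max(EF_B=7, EF_C=12, EF_D=23, EF_E=17) = 23; EF_F = 23+5 = 28
Expected project duration μ = 28 hours. Critical path: A → D → F.

Variance along critical path = 2.778 + 1.778 + 2.778 = 7.333; σ = 2.708 hours.
D = μ + z·σ = 28 + 0.842·2.708 = 30.3 hours

30.3 hours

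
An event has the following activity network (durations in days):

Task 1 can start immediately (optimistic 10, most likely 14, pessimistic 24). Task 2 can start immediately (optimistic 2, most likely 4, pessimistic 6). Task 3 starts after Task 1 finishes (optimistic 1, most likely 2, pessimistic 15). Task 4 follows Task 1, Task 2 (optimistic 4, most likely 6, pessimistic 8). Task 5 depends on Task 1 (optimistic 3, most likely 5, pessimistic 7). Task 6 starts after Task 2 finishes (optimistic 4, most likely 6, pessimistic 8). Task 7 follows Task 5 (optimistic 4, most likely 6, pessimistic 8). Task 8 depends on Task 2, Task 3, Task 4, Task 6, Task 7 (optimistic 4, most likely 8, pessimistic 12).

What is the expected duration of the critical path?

34 days

te_Task 1 = (10 + 4·14 + 24)/6 = 90/6 = 15
te_Task 2 = (2 + 4·4 + 6)/6 = 24/6 = 4
te_Task 3 = (1 + 4·2 + 15)/6 = 24/6 = 4
te_Task 4 = (4 + 4·6 + 8)/6 = 36/6 = 6
te_Task 5 = (3 + 4·5 + 7)/6 = 30/6 = 5
te_Task 6 = (4 + 4·6 + 8)/6 = 36/6 = 6
te_Task 7 = (4 + 4·6 + 8)/6 = 36/6 = 6
te_Task 8 = (4 + 4·8 + 12)/6 = 48/6 = 8

Forward pass:
ES_Task 1 = 0; EF_Task 1 = 15
ES_Task 2 = 0; EF_Task 2 = 4
ES_Task 3 = 15; EF_Task 3 = 15+4 = 19
ES_Task 4 = max(EF_Task 1=15, EF_Task 2=4) = 15; EF_Task 4 = 15+6 = 21
ES_Task 5 = 15; EF_Task 5 = 15+5 = 20
ES_Task 6 = 4; EF_Task 6 = 4+6 = 10
ES_Task 7 = 20; EF_Task 7 = 20+6 = 26
ES_Task 8 = max(EF_Task 2=4, EF_Task 3=19, EF_Task 4=21, EF_Task 6=10, EF_Task 7=26) = 26; EF_Task 8 = 26+8 = 34
Expected project duration μ = 34 days. Critical path: Task 1 → Task 5 → Task 7 → Task 8.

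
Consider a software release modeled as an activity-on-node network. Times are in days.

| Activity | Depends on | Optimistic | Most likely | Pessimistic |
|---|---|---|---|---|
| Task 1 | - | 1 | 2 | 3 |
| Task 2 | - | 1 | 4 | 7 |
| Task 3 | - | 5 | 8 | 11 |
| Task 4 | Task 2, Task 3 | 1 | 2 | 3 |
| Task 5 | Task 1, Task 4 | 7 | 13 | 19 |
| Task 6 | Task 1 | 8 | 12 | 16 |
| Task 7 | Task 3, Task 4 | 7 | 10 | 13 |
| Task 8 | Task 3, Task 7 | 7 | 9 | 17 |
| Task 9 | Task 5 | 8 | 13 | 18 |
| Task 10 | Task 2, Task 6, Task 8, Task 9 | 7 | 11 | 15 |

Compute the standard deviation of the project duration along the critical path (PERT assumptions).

te_Task 1 = (1 + 4·2 + 3)/6 = 12/6 = 2; σ²_Task 1 = ((3−1)/6)² = 0.111
te_Task 2 = (1 + 4·4 + 7)/6 = 24/6 = 4; σ²_Task 2 = ((7−1)/6)² = 1.000
te_Task 3 = (5 + 4·8 + 11)/6 = 48/6 = 8; σ²_Task 3 = ((11−5)/6)² = 1.000
te_Task 4 = (1 + 4·2 + 3)/6 = 12/6 = 2; σ²_Task 4 = ((3−1)/6)² = 0.111
te_Task 5 = (7 + 4·13 + 19)/6 = 78/6 = 13; σ²_Task 5 = ((19−7)/6)² = 4.000
te_Task 6 = (8 + 4·12 + 16)/6 = 72/6 = 12; σ²_Task 6 = ((16−8)/6)² = 1.778
te_Task 7 = (7 + 4·10 + 13)/6 = 60/6 = 10; σ²_Task 7 = ((13−7)/6)² = 1.000
te_Task 8 = (7 + 4·9 + 17)/6 = 60/6 = 10; σ²_Task 8 = ((17−7)/6)² = 2.778
te_Task 9 = (8 + 4·13 + 18)/6 = 78/6 = 13; σ²_Task 9 = ((18−8)/6)² = 2.778
te_Task 10 = (7 + 4·11 + 15)/6 = 66/6 = 11; σ²_Task 10 = ((15−7)/6)² = 1.778

Forward pass:
ES_Task 1 = 0; EF_Task 1 = 2
ES_Task 2 = 0; EF_Task 2 = 4
ES_Task 3 = 0; EF_Task 3 = 8
ES_Task 4 = max(EF_Task 2=4, EF_Task 3=8) = 8; EF_Task 4 = 8+2 = 10
ES_Task 5 = max(EF_Task 1=2, EF_Task 4=10) = 10; EF_Task 5 = 10+13 = 23
ES_Task 6 = 2; EF_Task 6 = 2+12 = 14
ES_Task 7 = max(EF_Task 3=8, EF_Task 4=10) = 10; EF_Task 7 = 10+10 = 20
ES_Task 8 = max(EF_Task 3=8, EF_Task 7=20) = 20; EF_Task 8 = 20+10 = 30
ES_Task 9 = 23; EF_Task 9 = 23+13 = 36
ES_Task 10 = max(EF_Task 2=4, EF_Task 6=14, EF_Task 8=30, EF_Task 9=36) = 36; EF_Task 10 = 36+11 = 47
Expected project duration μ = 47 days. Critical path: Task 3 → Task 4 → Task 5 → Task 9 → Task 10.

Variance along critical path = 1.000 + 0.111 + 4.000 + 2.778 + 1.778 = 9.667
σ = √9.667 = 3.109 days

3.11 days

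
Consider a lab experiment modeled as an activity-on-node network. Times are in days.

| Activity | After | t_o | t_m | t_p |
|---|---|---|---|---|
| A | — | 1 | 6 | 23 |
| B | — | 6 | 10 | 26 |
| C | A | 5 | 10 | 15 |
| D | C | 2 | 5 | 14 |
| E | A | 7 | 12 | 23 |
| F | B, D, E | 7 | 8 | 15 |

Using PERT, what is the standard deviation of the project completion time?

4.69 days

te_A = (1 + 4·6 + 23)/6 = 48/6 = 8; σ²_A = ((23−1)/6)² = 13.444
te_B = (6 + 4·10 + 26)/6 = 72/6 = 12; σ²_B = ((26−6)/6)² = 11.111
te_C = (5 + 4·10 + 15)/6 = 60/6 = 10; σ²_C = ((15−5)/6)² = 2.778
te_D = (2 + 4·5 + 14)/6 = 36/6 = 6; σ²_D = ((14−2)/6)² = 4.000
te_E = (7 + 4·12 + 23)/6 = 78/6 = 13; σ²_E = ((23−7)/6)² = 7.111
te_F = (7 + 4·8 + 15)/6 = 54/6 = 9; σ²_F = ((15−7)/6)² = 1.778

Forward pass:
ES_A = 0; EF_A = 8
ES_B = 0; EF_B = 12
ES_C = 8; EF_C = 8+10 = 18
ES_D = 18; EF_D = 18+6 = 24
ES_E = 8; EF_E = 8+13 = 21
ES_F = max(EF_B=12, EF_D=24, EF_E=21) = 24; EF_F = 24+9 = 33
Expected project duration μ = 33 days. Critical path: A → C → D → F.

Variance along critical path = 13.444 + 2.778 + 4.000 + 1.778 = 22.000
σ = √22.000 = 4.690 days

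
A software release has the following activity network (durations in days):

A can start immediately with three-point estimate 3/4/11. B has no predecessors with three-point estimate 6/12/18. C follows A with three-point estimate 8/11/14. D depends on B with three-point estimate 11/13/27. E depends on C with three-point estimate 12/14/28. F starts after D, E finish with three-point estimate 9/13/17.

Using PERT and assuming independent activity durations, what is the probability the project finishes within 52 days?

0.980

te_A = (3 + 4·4 + 11)/6 = 30/6 = 5; σ²_A = ((11−3)/6)² = 1.778
te_B = (6 + 4·12 + 18)/6 = 72/6 = 12; σ²_B = ((18−6)/6)² = 4.000
te_C = (8 + 4·11 + 14)/6 = 66/6 = 11; σ²_C = ((14−8)/6)² = 1.000
te_D = (11 + 4·13 + 27)/6 = 90/6 = 15; σ²_D = ((27−11)/6)² = 7.111
te_E = (12 + 4·14 + 28)/6 = 96/6 = 16; σ²_E = ((28−12)/6)² = 7.111
te_F = (9 + 4·13 + 17)/6 = 78/6 = 13; σ²_F = ((17−9)/6)² = 1.778

Forward pass:
ES_A = 0; EF_A = 5
ES_B = 0; EF_B = 12
ES_C = 5; EF_C = 5+11 = 16
ES_D = 12; EF_D = 12+15 = 27
ES_E = 16; EF_E = 16+16 = 32
ES_F = max(EF_D=27, EF_E=32) = 32; EF_F = 32+13 = 45
Expected project duration μ = 45 days. Critical path: A → C → E → F.

Variance along critical path = 1.778 + 1.000 + 7.111 + 1.778 = 11.667; σ = √11.667 = 3.416 days.
Z = (52 − 45) / 3.416 = 2.049
P(T ≤ 52) = Φ(2.049) ≈ 0.980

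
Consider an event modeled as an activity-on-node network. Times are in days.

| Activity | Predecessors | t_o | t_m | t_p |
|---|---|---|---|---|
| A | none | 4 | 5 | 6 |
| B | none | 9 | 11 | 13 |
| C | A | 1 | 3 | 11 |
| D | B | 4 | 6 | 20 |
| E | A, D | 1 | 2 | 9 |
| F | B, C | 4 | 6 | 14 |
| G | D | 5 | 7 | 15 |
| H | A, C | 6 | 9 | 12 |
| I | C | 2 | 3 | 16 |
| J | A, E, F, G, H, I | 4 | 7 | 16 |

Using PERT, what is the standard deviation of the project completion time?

3.79 days

te_A = (4 + 4·5 + 6)/6 = 30/6 = 5; σ²_A = ((6−4)/6)² = 0.111
te_B = (9 + 4·11 + 13)/6 = 66/6 = 11; σ²_B = ((13−9)/6)² = 0.444
te_C = (1 + 4·3 + 11)/6 = 24/6 = 4; σ²_C = ((11−1)/6)² = 2.778
te_D = (4 + 4·6 + 20)/6 = 48/6 = 8; σ²_D = ((20−4)/6)² = 7.111
te_E = (1 + 4·2 + 9)/6 = 18/6 = 3; σ²_E = ((9−1)/6)² = 1.778
te_F = (4 + 4·6 + 14)/6 = 42/6 = 7; σ²_F = ((14−4)/6)² = 2.778
te_G = (5 + 4·7 + 15)/6 = 48/6 = 8; σ²_G = ((15−5)/6)² = 2.778
te_H = (6 + 4·9 + 12)/6 = 54/6 = 9; σ²_H = ((12−6)/6)² = 1.000
te_I = (2 + 4·3 + 16)/6 = 30/6 = 5; σ²_I = ((16−2)/6)² = 5.444
te_J = (4 + 4·7 + 16)/6 = 48/6 = 8; σ²_J = ((16−4)/6)² = 4.000

Forward pass:
ES_A = 0; EF_A = 5
ES_B = 0; EF_B = 11
ES_C = 5; EF_C = 5+4 = 9
ES_D = 11; EF_D = 11+8 = 19
ES_E = max(EF_A=5, EF_D=19) = 19; EF_E = 19+3 = 22
ES_F = max(EF_B=11, EF_C=9) = 11; EF_F = 11+7 = 18
ES_G = 19; EF_G = 19+8 = 27
ES_H = max(EF_A=5, EF_C=9) = 9; EF_H = 9+9 = 18
ES_I = 9; EF_I = 9+5 = 14
ES_J = max(EF_A=5, EF_E=22, EF_F=18, EF_G=27, EF_H=18, EF_I=14) = 27; EF_J = 27+8 = 35
Expected project duration μ = 35 days. Critical path: B → D → G → J.

Variance along critical path = 0.444 + 7.111 + 2.778 + 4.000 = 14.333
σ = √14.333 = 3.786 days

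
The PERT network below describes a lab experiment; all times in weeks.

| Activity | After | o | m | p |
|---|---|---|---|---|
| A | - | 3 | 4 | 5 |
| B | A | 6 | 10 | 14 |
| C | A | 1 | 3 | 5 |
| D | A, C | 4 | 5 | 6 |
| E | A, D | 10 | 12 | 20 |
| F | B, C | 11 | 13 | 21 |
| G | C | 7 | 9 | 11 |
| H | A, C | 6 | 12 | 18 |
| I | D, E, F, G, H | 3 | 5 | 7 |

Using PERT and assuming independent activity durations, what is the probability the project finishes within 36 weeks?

0.908

te_A = (3 + 4·4 + 5)/6 = 24/6 = 4; σ²_A = ((5−3)/6)² = 0.111
te_B = (6 + 4·10 + 14)/6 = 60/6 = 10; σ²_B = ((14−6)/6)² = 1.778
te_C = (1 + 4·3 + 5)/6 = 18/6 = 3; σ²_C = ((5−1)/6)² = 0.444
te_D = (4 + 4·5 + 6)/6 = 30/6 = 5; σ²_D = ((6−4)/6)² = 0.111
te_E = (10 + 4·12 + 20)/6 = 78/6 = 13; σ²_E = ((20−10)/6)² = 2.778
te_F = (11 + 4·13 + 21)/6 = 84/6 = 14; σ²_F = ((21−11)/6)² = 2.778
te_G = (7 + 4·9 + 11)/6 = 54/6 = 9; σ²_G = ((11−7)/6)² = 0.444
te_H = (6 + 4·12 + 18)/6 = 72/6 = 12; σ²_H = ((18−6)/6)² = 4.000
te_I = (3 + 4·5 + 7)/6 = 30/6 = 5; σ²_I = ((7−3)/6)² = 0.444

Forward pass:
ES_A = 0; EF_A = 4
ES_B = 4; EF_B = 4+10 = 14
ES_C = 4; EF_C = 4+3 = 7
ES_D = max(EF_A=4, EF_C=7) = 7; EF_D = 7+5 = 12
ES_E = max(EF_A=4, EF_D=12) = 12; EF_E = 12+13 = 25
ES_F = max(EF_B=14, EF_C=7) = 14; EF_F = 14+14 = 28
ES_G = 7; EF_G = 7+9 = 16
ES_H = max(EF_A=4, EF_C=7) = 7; EF_H = 7+12 = 19
ES_I = max(EF_D=12, EF_E=25, EF_F=28, EF_G=16, EF_H=19) = 28; EF_I = 28+5 = 33
Expected project duration μ = 33 weeks. Critical path: A → B → F → I.

Variance along critical path = 0.111 + 1.778 + 2.778 + 0.444 = 5.111; σ = √5.111 = 2.261 weeks.
Z = (36 − 33) / 2.261 = 1.327
P(T ≤ 36) = Φ(1.327) ≈ 0.908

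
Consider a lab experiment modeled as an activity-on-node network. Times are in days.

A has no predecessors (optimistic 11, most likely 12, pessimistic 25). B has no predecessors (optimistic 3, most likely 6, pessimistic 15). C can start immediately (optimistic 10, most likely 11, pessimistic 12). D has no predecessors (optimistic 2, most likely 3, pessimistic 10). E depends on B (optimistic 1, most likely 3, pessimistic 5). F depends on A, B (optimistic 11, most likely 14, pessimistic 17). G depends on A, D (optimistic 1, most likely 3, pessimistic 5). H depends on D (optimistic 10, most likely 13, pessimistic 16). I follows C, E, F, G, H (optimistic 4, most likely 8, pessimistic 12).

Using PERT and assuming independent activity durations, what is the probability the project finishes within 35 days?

te_A = (11 + 4·12 + 25)/6 = 84/6 = 14; σ²_A = ((25−11)/6)² = 5.444
te_B = (3 + 4·6 + 15)/6 = 42/6 = 7; σ²_B = ((15−3)/6)² = 4.000
te_C = (10 + 4·11 + 12)/6 = 66/6 = 11; σ²_C = ((12−10)/6)² = 0.111
te_D = (2 + 4·3 + 10)/6 = 24/6 = 4; σ²_D = ((10−2)/6)² = 1.778
te_E = (1 + 4·3 + 5)/6 = 18/6 = 3; σ²_E = ((5−1)/6)² = 0.444
te_F = (11 + 4·14 + 17)/6 = 84/6 = 14; σ²_F = ((17−11)/6)² = 1.000
te_G = (1 + 4·3 + 5)/6 = 18/6 = 3; σ²_G = ((5−1)/6)² = 0.444
te_H = (10 + 4·13 + 16)/6 = 78/6 = 13; σ²_H = ((16−10)/6)² = 1.000
te_I = (4 + 4·8 + 12)/6 = 48/6 = 8; σ²_I = ((12−4)/6)² = 1.778

Forward pass:
ES_A = 0; EF_A = 14
ES_B = 0; EF_B = 7
ES_C = 0; EF_C = 11
ES_D = 0; EF_D = 4
ES_E = 7; EF_E = 7+3 = 10
ES_F = max(EF_A=14, EF_B=7) = 14; EF_F = 14+14 = 28
ES_G = max(EF_A=14, EF_D=4) = 14; EF_G = 14+3 = 17
ES_H = 4; EF_H = 4+13 = 17
ES_I = max(EF_C=11, EF_E=10, EF_F=28, EF_G=17, EF_H=17) = 28; EF_I = 28+8 = 36
Expected project duration μ = 36 days. Critical path: A → F → I.

Variance along critical path = 5.444 + 1.000 + 1.778 = 8.222; σ = √8.222 = 2.867 days.
Z = (35 − 36) / 2.867 = -0.349
P(T ≤ 35) = Φ(-0.349) ≈ 0.364

0.364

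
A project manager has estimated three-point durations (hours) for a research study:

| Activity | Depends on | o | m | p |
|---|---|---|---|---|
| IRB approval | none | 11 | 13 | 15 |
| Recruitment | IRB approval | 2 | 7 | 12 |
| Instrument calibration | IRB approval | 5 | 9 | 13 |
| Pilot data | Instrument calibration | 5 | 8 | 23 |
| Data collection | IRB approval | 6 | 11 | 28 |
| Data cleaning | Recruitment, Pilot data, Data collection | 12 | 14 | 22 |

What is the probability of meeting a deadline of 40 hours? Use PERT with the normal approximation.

te_IRB approval = (11 + 4·13 + 15)/6 = 78/6 = 13; σ²_IRB approval = ((15−11)/6)² = 0.444
te_Recruitment = (2 + 4·7 + 12)/6 = 42/6 = 7; σ²_Recruitment = ((12−2)/6)² = 2.778
te_Instrument calibration = (5 + 4·9 + 13)/6 = 54/6 = 9; σ²_Instrument calibration = ((13−5)/6)² = 1.778
te_Pilot data = (5 + 4·8 + 23)/6 = 60/6 = 10; σ²_Pilot data = ((23−5)/6)² = 9.000
te_Data collection = (6 + 4·11 + 28)/6 = 78/6 = 13; σ²_Data collection = ((28−6)/6)² = 13.444
te_Data cleaning = (12 + 4·14 + 22)/6 = 90/6 = 15; σ²_Data cleaning = ((22−12)/6)² = 2.778

Forward pass:
ES_IRB approval = 0; EF_IRB approval = 13
ES_Recruitment = 13; EF_Recruitment = 13+7 = 20
ES_Instrument calibration = 13; EF_Instrument calibration = 13+9 = 22
ES_Pilot data = 22; EF_Pilot data = 22+10 = 32
ES_Data collection = 13; EF_Data collection = 13+13 = 26
ES_Data cleaning = max(EF_Recruitment=20, EF_Pilot data=32, EF_Data collection=26) = 32; EF_Data cleaning = 32+15 = 47
Expected project duration μ = 47 hours. Critical path: IRB approval → Instrument calibration → Pilot data → Data cleaning.

Variance along critical path = 0.444 + 1.778 + 9.000 + 2.778 = 14.000; σ = √14.000 = 3.742 hours.
Z = (40 − 47) / 3.742 = -1.871
P(T ≤ 40) = Φ(-1.871) ≈ 0.031

0.031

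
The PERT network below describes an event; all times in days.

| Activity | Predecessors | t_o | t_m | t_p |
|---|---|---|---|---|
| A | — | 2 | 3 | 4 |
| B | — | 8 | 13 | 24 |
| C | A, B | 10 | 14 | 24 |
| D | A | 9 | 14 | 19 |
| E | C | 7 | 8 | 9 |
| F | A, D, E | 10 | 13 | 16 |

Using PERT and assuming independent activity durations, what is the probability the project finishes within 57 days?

te_A = (2 + 4·3 + 4)/6 = 18/6 = 3; σ²_A = ((4−2)/6)² = 0.111
te_B = (8 + 4·13 + 24)/6 = 84/6 = 14; σ²_B = ((24−8)/6)² = 7.111
te_C = (10 + 4·14 + 24)/6 = 90/6 = 15; σ²_C = ((24−10)/6)² = 5.444
te_D = (9 + 4·14 + 19)/6 = 84/6 = 14; σ²_D = ((19−9)/6)² = 2.778
te_E = (7 + 4·8 + 9)/6 = 48/6 = 8; σ²_E = ((9−7)/6)² = 0.111
te_F = (10 + 4·13 + 16)/6 = 78/6 = 13; σ²_F = ((16−10)/6)² = 1.000

Forward pass:
ES_A = 0; EF_A = 3
ES_B = 0; EF_B = 14
ES_C = max(EF_A=3, EF_B=14) = 14; EF_C = 14+15 = 29
ES_D = 3; EF_D = 3+14 = 17
ES_E = 29; EF_E = 29+8 = 37
ES_F = max(EF_A=3, EF_D=17, EF_E=37) = 37; EF_F = 37+13 = 50
Expected project duration μ = 50 days. Critical path: B → C → E → F.

Variance along critical path = 7.111 + 5.444 + 0.111 + 1.000 = 13.667; σ = √13.667 = 3.697 days.
Z = (57 − 50) / 3.697 = 1.894
P(T ≤ 57) = Φ(1.894) ≈ 0.971

0.971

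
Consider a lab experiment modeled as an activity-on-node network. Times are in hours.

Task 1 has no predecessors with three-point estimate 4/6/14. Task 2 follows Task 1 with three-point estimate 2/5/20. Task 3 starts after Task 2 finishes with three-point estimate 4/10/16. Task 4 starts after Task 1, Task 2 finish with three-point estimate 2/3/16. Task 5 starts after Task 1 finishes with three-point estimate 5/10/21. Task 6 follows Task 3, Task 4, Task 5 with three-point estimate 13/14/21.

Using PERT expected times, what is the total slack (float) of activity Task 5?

6 hours

te_Task 1 = (4 + 4·6 + 14)/6 = 42/6 = 7
te_Task 2 = (2 + 4·5 + 20)/6 = 42/6 = 7
te_Task 3 = (4 + 4·10 + 16)/6 = 60/6 = 10
te_Task 4 = (2 + 4·3 + 16)/6 = 30/6 = 5
te_Task 5 = (5 + 4·10 + 21)/6 = 66/6 = 11
te_Task 6 = (13 + 4·14 + 21)/6 = 90/6 = 15

Forward pass:
ES_Task 1 = 0; EF_Task 1 = 7
ES_Task 2 = 7; EF_Task 2 = 7+7 = 14
ES_Task 3 = 14; EF_Task 3 = 14+10 = 24
ES_Task 4 = max(EF_Task 1=7, EF_Task 2=14) = 14; EF_Task 4 = 14+5 = 19
ES_Task 5 = 7; EF_Task 5 = 7+11 = 18
ES_Task 6 = max(EF_Task 3=24, EF_Task 4=19, EF_Task 5=18) = 24; EF_Task 6 = 24+15 = 39
Expected project duration μ = 39 hours. Critical path: Task 1 → Task 2 → Task 3 → Task 6.

Backward pass:
LF_Task 6 = 39; LS_Task 6 = 39−15 = 24
LF_Task 5 = LS_Task 6 = 24; LS_Task 5 = 24−11 = 13
LF_Task 4 = LS_Task 6 = 24; LS_Task 4 = 24−5 = 19
LF_Task 3 = LS_Task 6 = 24; LS_Task 3 = 24−10 = 14
LF_Task 2 = min(LS_Task 3=14, LS_Task 4=19) = 14; LS_Task 2 = 14−7 = 7
LF_Task 1 = min(LS_Task 2=7, LS_Task 4=19, LS_Task 5=13) = 7; LS_Task 1 = 7−7 = 0
Slack_Task 5 = LS_Task 5 − ES_Task 5 = 13 − 7 = 6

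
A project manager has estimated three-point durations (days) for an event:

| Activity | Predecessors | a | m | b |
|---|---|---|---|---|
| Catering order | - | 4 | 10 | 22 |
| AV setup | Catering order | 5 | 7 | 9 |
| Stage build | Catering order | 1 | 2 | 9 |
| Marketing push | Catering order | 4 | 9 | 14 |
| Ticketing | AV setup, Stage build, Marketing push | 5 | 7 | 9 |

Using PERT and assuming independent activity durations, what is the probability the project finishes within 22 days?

te_Catering order = (4 + 4·10 + 22)/6 = 66/6 = 11; σ²_Catering order = ((22−4)/6)² = 9.000
te_AV setup = (5 + 4·7 + 9)/6 = 42/6 = 7; σ²_AV setup = ((9−5)/6)² = 0.444
te_Stage build = (1 + 4·2 + 9)/6 = 18/6 = 3; σ²_Stage build = ((9−1)/6)² = 1.778
te_Marketing push = (4 + 4·9 + 14)/6 = 54/6 = 9; σ²_Marketing push = ((14−4)/6)² = 2.778
te_Ticketing = (5 + 4·7 + 9)/6 = 42/6 = 7; σ²_Ticketing = ((9−5)/6)² = 0.444

Forward pass:
ES_Catering order = 0; EF_Catering order = 11
ES_AV setup = 11; EF_AV setup = 11+7 = 18
ES_Stage build = 11; EF_Stage build = 11+3 = 14
ES_Marketing push = 11; EF_Marketing push = 11+9 = 20
ES_Ticketing = max(EF_AV setup=18, EF_Stage build=14, EF_Marketing push=20) = 20; EF_Ticketing = 20+7 = 27
Expected project duration μ = 27 days. Critical path: Catering order → Marketing push → Ticketing.

Variance along critical path = 9.000 + 2.778 + 0.444 = 12.222; σ = √12.222 = 3.496 days.
Z = (22 − 27) / 3.496 = -1.430
P(T ≤ 22) = Φ(-1.430) ≈ 0.076

0.076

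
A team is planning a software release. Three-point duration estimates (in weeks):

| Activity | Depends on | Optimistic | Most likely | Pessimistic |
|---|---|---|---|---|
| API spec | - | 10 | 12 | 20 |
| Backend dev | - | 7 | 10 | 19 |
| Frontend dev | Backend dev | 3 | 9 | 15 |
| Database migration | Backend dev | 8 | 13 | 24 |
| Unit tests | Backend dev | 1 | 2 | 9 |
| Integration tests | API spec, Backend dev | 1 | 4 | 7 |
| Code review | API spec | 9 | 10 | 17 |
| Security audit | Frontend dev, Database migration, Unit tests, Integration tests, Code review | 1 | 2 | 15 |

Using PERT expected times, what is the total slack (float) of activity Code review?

te_API spec = (10 + 4·12 + 20)/6 = 78/6 = 13
te_Backend dev = (7 + 4·10 + 19)/6 = 66/6 = 11
te_Frontend dev = (3 + 4·9 + 15)/6 = 54/6 = 9
te_Database migration = (8 + 4·13 + 24)/6 = 84/6 = 14
te_Unit tests = (1 + 4·2 + 9)/6 = 18/6 = 3
te_Integration tests = (1 + 4·4 + 7)/6 = 24/6 = 4
te_Code review = (9 + 4·10 + 17)/6 = 66/6 = 11
te_Security audit = (1 + 4·2 + 15)/6 = 24/6 = 4

Forward pass:
ES_API spec = 0; EF_API spec = 13
ES_Backend dev = 0; EF_Backend dev = 11
ES_Frontend dev = 11; EF_Frontend dev = 11+9 = 20
ES_Database migration = 11; EF_Database migration = 11+14 = 25
ES_Unit tests = 11; EF_Unit tests = 11+3 = 14
ES_Integration tests = max(EF_API spec=13, EF_Backend dev=11) = 13; EF_Integration tests = 13+4 = 17
ES_Code review = 13; EF_Code review = 13+11 = 24
ES_Security audit = max(EF_Frontend dev=20, EF_Database migration=25, EF_Unit tests=14, EF_Integration tests=17, EF_Code review=24) = 25; EF_Security audit = 25+4 = 29
Expected project duration μ = 29 weeks. Critical path: Backend dev → Database migration → Security audit.

Backward pass:
LF_Security audit = 29; LS_Security audit = 29−4 = 25
LF_Code review = LS_Security audit = 25; LS_Code review = 25−11 = 14
LF_Integration tests = LS_Security audit = 25; LS_Integration tests = 25−4 = 21
LF_Unit tests = LS_Security audit = 25; LS_Unit tests = 25−3 = 22
LF_Database migration = LS_Security audit = 25; LS_Database migration = 25−14 = 11
LF_Frontend dev = LS_Security audit = 25; LS_Frontend dev = 25−9 = 16
LF_Backend dev = min(LS_Frontend dev=16, LS_Database migration=11, LS_Unit tests=22, LS_Integration tests=21) = 11; LS_Backend dev = 11−11 = 0
LF_API spec = min(LS_Integration tests=21, LS_Code review=14) = 14; LS_API spec = 14−13 = 1
Slack_Code review = LS_Code review − ES_Code review = 14 − 13 = 1

1 weeks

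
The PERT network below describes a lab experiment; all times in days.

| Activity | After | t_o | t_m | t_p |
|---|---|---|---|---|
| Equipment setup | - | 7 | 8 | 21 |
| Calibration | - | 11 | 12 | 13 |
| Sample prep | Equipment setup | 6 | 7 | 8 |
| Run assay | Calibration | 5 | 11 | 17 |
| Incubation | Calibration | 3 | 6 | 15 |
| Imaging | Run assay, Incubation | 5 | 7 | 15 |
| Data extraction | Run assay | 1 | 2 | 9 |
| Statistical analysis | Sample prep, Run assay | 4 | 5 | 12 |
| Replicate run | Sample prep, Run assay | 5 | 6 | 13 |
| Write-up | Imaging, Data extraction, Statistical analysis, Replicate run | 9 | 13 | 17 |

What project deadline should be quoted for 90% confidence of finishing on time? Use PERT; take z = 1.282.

47.8 days

te_Equipment setup = (7 + 4·8 + 21)/6 = 60/6 = 10; σ²_Equipment setup = ((21−7)/6)² = 5.444
te_Calibration = (11 + 4·12 + 13)/6 = 72/6 = 12; σ²_Calibration = ((13−11)/6)² = 0.111
te_Sample prep = (6 + 4·7 + 8)/6 = 42/6 = 7; σ²_Sample prep = ((8−6)/6)² = 0.111
te_Run assay = (5 + 4·11 + 17)/6 = 66/6 = 11; σ²_Run assay = ((17−5)/6)² = 4.000
te_Incubation = (3 + 4·6 + 15)/6 = 42/6 = 7; σ²_Incubation = ((15−3)/6)² = 4.000
te_Imaging = (5 + 4·7 + 15)/6 = 48/6 = 8; σ²_Imaging = ((15−5)/6)² = 2.778
te_Data extraction = (1 + 4·2 + 9)/6 = 18/6 = 3; σ²_Data extraction = ((9−1)/6)² = 1.778
te_Statistical analysis = (4 + 4·5 + 12)/6 = 36/6 = 6; σ²_Statistical analysis = ((12−4)/6)² = 1.778
te_Replicate run = (5 + 4·6 + 13)/6 = 42/6 = 7; σ²_Replicate run = ((13−5)/6)² = 1.778
te_Write-up = (9 + 4·13 + 17)/6 = 78/6 = 13; σ²_Write-up = ((17−9)/6)² = 1.778

Forward pass:
ES_Equipment setup = 0; EF_Equipment setup = 10
ES_Calibration = 0; EF_Calibration = 12
ES_Sample prep = 10; EF_Sample prep = 10+7 = 17
ES_Run assay = 12; EF_Run assay = 12+11 = 23
ES_Incubation = 12; EF_Incubation = 12+7 = 19
ES_Imaging = max(EF_Run assay=23, EF_Incubation=19) = 23; EF_Imaging = 23+8 = 31
ES_Data extraction = 23; EF_Data extraction = 23+3 = 26
ES_Statistical analysis = max(EF_Sample prep=17, EF_Run assay=23) = 23; EF_Statistical analysis = 23+6 = 29
ES_Replicate run = max(EF_Sample prep=17, EF_Run assay=23) = 23; EF_Replicate run = 23+7 = 30
ES_Write-up = max(EF_Imaging=31, EF_Data extraction=26, EF_Statistical analysis=29, EF_Replicate run=30) = 31; EF_Write-up = 31+13 = 44
Expected project duration μ = 44 days. Critical path: Calibration → Run assay → Imaging → Write-up.

Variance along critical path = 0.111 + 4.000 + 2.778 + 1.778 = 8.667; σ = 2.944 days.
D = μ + z·σ = 44 + 1.282·2.944 = 47.8 days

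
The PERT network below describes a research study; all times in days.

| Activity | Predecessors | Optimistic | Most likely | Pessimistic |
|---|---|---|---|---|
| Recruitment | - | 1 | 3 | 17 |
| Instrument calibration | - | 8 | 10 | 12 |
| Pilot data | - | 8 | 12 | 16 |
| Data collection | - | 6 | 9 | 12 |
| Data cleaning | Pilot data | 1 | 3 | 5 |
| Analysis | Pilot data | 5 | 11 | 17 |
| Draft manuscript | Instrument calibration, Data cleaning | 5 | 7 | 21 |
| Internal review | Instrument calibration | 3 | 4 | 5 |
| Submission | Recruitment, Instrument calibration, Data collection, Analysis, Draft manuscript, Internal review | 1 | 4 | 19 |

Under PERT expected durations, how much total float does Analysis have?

1 days

te_Recruitment = (1 + 4·3 + 17)/6 = 30/6 = 5
te_Instrument calibration = (8 + 4·10 + 12)/6 = 60/6 = 10
te_Pilot data = (8 + 4·12 + 16)/6 = 72/6 = 12
te_Data collection = (6 + 4·9 + 12)/6 = 54/6 = 9
te_Data cleaning = (1 + 4·3 + 5)/6 = 18/6 = 3
te_Analysis = (5 + 4·11 + 17)/6 = 66/6 = 11
te_Draft manuscript = (5 + 4·7 + 21)/6 = 54/6 = 9
te_Internal review = (3 + 4·4 + 5)/6 = 24/6 = 4
te_Submission = (1 + 4·4 + 19)/6 = 36/6 = 6

Forward pass:
ES_Recruitment = 0; EF_Recruitment = 5
ES_Instrument calibration = 0; EF_Instrument calibration = 10
ES_Pilot data = 0; EF_Pilot data = 12
ES_Data collection = 0; EF_Data collection = 9
ES_Data cleaning = 12; EF_Data cleaning = 12+3 = 15
ES_Analysis = 12; EF_Analysis = 12+11 = 23
ES_Draft manuscript = max(EF_Instrument calibration=10, EF_Data cleaning=15) = 15; EF_Draft manuscript = 15+9 = 24
ES_Internal review = 10; EF_Internal review = 10+4 = 14
ES_Submission = max(EF_Recruitment=5, EF_Instrument calibration=10, EF_Data collection=9, EF_Analysis=23, EF_Draft manuscript=24, EF_Internal review=14) = 24; EF_Submission = 24+6 = 30
Expected project duration μ = 30 days. Critical path: Pilot data → Data cleaning → Draft manuscript → Submission.

Backward pass:
LF_Submission = 30; LS_Submission = 30−6 = 24
LF_Internal review = LS_Submission = 24; LS_Internal review = 24−4 = 20
LF_Draft manuscript = LS_Submission = 24; LS_Draft manuscript = 24−9 = 15
LF_Analysis = LS_Submission = 24; LS_Analysis = 24−11 = 13
LF_Data cleaning = LS_Draft manuscript = 15; LS_Data cleaning = 15−3 = 12
LF_Data collection = LS_Submission = 24; LS_Data collection = 24−9 = 15
LF_Pilot data = min(LS_Data cleaning=12, LS_Analysis=13) = 12; LS_Pilot data = 12−12 = 0
LF_Instrument calibration = min(LS_Draft manuscript=15, LS_Internal review=20, LS_Submission=24) = 15; LS_Instrument calibration = 15−10 = 5
LF_Recruitment = LS_Submission = 24; LS_Recruitment = 24−5 = 19
Slack_Analysis = LS_Analysis − ES_Analysis = 13 − 12 = 1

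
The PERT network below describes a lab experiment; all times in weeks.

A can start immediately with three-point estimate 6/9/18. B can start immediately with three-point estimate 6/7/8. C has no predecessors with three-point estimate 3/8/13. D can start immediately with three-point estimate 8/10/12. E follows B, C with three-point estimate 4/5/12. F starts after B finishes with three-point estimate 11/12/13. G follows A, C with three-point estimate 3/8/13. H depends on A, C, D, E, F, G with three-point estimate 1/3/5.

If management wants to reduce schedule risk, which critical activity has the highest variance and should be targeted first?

H

te_A = (6 + 4·9 + 18)/6 = 60/6 = 10; σ²_A = ((18−6)/6)² = 4.000
te_B = (6 + 4·7 + 8)/6 = 42/6 = 7; σ²_B = ((8−6)/6)² = 0.111
te_C = (3 + 4·8 + 13)/6 = 48/6 = 8; σ²_C = ((13−3)/6)² = 2.778
te_D = (8 + 4·10 + 12)/6 = 60/6 = 10; σ²_D = ((12−8)/6)² = 0.444
te_E = (4 + 4·5 + 12)/6 = 36/6 = 6; σ²_E = ((12−4)/6)² = 1.778
te_F = (11 + 4·12 + 13)/6 = 72/6 = 12; σ²_F = ((13−11)/6)² = 0.111
te_G = (3 + 4·8 + 13)/6 = 48/6 = 8; σ²_G = ((13−3)/6)² = 2.778
te_H = (1 + 4·3 + 5)/6 = 18/6 = 3; σ²_H = ((5−1)/6)² = 0.444

Forward pass:
ES_A = 0; EF_A = 10
ES_B = 0; EF_B = 7
ES_C = 0; EF_C = 8
ES_D = 0; EF_D = 10
ES_E = max(EF_B=7, EF_C=8) = 8; EF_E = 8+6 = 14
ES_F = 7; EF_F = 7+12 = 19
ES_G = max(EF_A=10, EF_C=8) = 10; EF_G = 10+8 = 18
ES_H = max(EF_A=10, EF_C=8, EF_D=10, EF_E=14, EF_F=19, EF_G=18) = 19; EF_H = 19+3 = 22
Expected project duration μ = 22 weeks. Critical path: B → F → H.

Variances on critical path: σ²_B=0.111, σ²_F=0.111, σ²_H=0.444.
Largest is σ²_H = 0.444.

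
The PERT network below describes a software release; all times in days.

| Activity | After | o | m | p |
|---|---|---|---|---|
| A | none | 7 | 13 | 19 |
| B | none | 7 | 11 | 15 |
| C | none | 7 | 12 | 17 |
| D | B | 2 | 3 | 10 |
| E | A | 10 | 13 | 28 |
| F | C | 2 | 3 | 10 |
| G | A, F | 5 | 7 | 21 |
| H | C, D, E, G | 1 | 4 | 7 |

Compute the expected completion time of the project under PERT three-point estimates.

32 days

te_A = (7 + 4·13 + 19)/6 = 78/6 = 13
te_B = (7 + 4·11 + 15)/6 = 66/6 = 11
te_C = (7 + 4·12 + 17)/6 = 72/6 = 12
te_D = (2 + 4·3 + 10)/6 = 24/6 = 4
te_E = (10 + 4·13 + 28)/6 = 90/6 = 15
te_F = (2 + 4·3 + 10)/6 = 24/6 = 4
te_G = (5 + 4·7 + 21)/6 = 54/6 = 9
te_H = (1 + 4·4 + 7)/6 = 24/6 = 4

Forward pass:
ES_A = 0; EF_A = 13
ES_B = 0; EF_B = 11
ES_C = 0; EF_C = 12
ES_D = 11; EF_D = 11+4 = 15
ES_E = 13; EF_E = 13+15 = 28
ES_F = 12; EF_F = 12+4 = 16
ES_G = max(EF_A=13, EF_F=16) = 16; EF_G = 16+9 = 25
ES_H = max(EF_C=12, EF_D=15, EF_E=28, EF_G=25) = 28; EF_H = 28+4 = 32
Expected project duration μ = 32 days. Critical path: A → E → H.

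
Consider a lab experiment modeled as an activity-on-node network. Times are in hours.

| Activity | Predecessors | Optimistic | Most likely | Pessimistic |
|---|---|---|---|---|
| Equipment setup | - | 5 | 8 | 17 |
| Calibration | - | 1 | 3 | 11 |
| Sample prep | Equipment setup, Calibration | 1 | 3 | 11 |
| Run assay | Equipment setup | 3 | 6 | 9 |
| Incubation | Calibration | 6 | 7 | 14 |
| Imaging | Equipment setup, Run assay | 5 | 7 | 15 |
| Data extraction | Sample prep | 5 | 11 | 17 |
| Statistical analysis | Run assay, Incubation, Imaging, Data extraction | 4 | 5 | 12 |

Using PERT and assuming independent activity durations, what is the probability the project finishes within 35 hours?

te_Equipment setup = (5 + 4·8 + 17)/6 = 54/6 = 9; σ²_Equipment setup = ((17−5)/6)² = 4.000
te_Calibration = (1 + 4·3 + 11)/6 = 24/6 = 4; σ²_Calibration = ((11−1)/6)² = 2.778
te_Sample prep = (1 + 4·3 + 11)/6 = 24/6 = 4; σ²_Sample prep = ((11−1)/6)² = 2.778
te_Run assay = (3 + 4·6 + 9)/6 = 36/6 = 6; σ²_Run assay = ((9−3)/6)² = 1.000
te_Incubation = (6 + 4·7 + 14)/6 = 48/6 = 8; σ²_Incubation = ((14−6)/6)² = 1.778
te_Imaging = (5 + 4·7 + 15)/6 = 48/6 = 8; σ²_Imaging = ((15−5)/6)² = 2.778
te_Data extraction = (5 + 4·11 + 17)/6 = 66/6 = 11; σ²_Data extraction = ((17−5)/6)² = 4.000
te_Statistical analysis = (4 + 4·5 + 12)/6 = 36/6 = 6; σ²_Statistical analysis = ((12−4)/6)² = 1.778

Forward pass:
ES_Equipment setup = 0; EF_Equipment setup = 9
ES_Calibration = 0; EF_Calibration = 4
ES_Sample prep = max(EF_Equipment setup=9, EF_Calibration=4) = 9; EF_Sample prep = 9+4 = 13
ES_Run assay = 9; EF_Run assay = 9+6 = 15
ES_Incubation = 4; EF_Incubation = 4+8 = 12
ES_Imaging = max(EF_Equipment setup=9, EF_Run assay=15) = 15; EF_Imaging = 15+8 = 23
ES_Data extraction = 13; EF_Data extraction = 13+11 = 24
ES_Statistical analysis = max(EF_Run assay=15, EF_Incubation=12, EF_Imaging=23, EF_Data extraction=24) = 24; EF_Statistical analysis = 24+6 = 30
Expected project duration μ = 30 hours. Critical path: Equipment setup → Sample prep → Data extraction → Statistical analysis.

Variance along critical path = 4.000 + 2.778 + 4.000 + 1.778 = 12.556; σ = √12.556 = 3.543 hours.
Z = (35 − 30) / 3.543 = 1.411
P(T ≤ 35) = Φ(1.411) ≈ 0.921

0.921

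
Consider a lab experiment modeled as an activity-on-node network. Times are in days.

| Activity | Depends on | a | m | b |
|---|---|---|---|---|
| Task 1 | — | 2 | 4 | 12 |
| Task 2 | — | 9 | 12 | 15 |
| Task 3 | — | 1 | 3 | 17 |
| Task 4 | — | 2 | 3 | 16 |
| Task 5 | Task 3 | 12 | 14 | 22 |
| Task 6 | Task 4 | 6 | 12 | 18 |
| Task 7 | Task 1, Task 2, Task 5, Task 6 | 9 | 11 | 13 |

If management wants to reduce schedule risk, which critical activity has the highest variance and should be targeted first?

te_Task 1 = (2 + 4·4 + 12)/6 = 30/6 = 5; σ²_Task 1 = ((12−2)/6)² = 2.778
te_Task 2 = (9 + 4·12 + 15)/6 = 72/6 = 12; σ²_Task 2 = ((15−9)/6)² = 1.000
te_Task 3 = (1 + 4·3 + 17)/6 = 30/6 = 5; σ²_Task 3 = ((17−1)/6)² = 7.111
te_Task 4 = (2 + 4·3 + 16)/6 = 30/6 = 5; σ²_Task 4 = ((16−2)/6)² = 5.444
te_Task 5 = (12 + 4·14 + 22)/6 = 90/6 = 15; σ²_Task 5 = ((22−12)/6)² = 2.778
te_Task 6 = (6 + 4·12 + 18)/6 = 72/6 = 12; σ²_Task 6 = ((18−6)/6)² = 4.000
te_Task 7 = (9 + 4·11 + 13)/6 = 66/6 = 11; σ²_Task 7 = ((13−9)/6)² = 0.444

Forward pass:
ES_Task 1 = 0; EF_Task 1 = 5
ES_Task 2 = 0; EF_Task 2 = 12
ES_Task 3 = 0; EF_Task 3 = 5
ES_Task 4 = 0; EF_Task 4 = 5
ES_Task 5 = 5; EF_Task 5 = 5+15 = 20
ES_Task 6 = 5; EF_Task 6 = 5+12 = 17
ES_Task 7 = max(EF_Task 1=5, EF_Task 2=12, EF_Task 5=20, EF_Task 6=17) = 20; EF_Task 7 = 20+11 = 31
Expected project duration μ = 31 days. Critical path: Task 3 → Task 5 → Task 7.

Variances on critical path: σ²_Task 3=7.111, σ²_Task 5=2.778, σ²_Task 7=0.444.
Largest is σ²_Task 3 = 7.111.

Task 3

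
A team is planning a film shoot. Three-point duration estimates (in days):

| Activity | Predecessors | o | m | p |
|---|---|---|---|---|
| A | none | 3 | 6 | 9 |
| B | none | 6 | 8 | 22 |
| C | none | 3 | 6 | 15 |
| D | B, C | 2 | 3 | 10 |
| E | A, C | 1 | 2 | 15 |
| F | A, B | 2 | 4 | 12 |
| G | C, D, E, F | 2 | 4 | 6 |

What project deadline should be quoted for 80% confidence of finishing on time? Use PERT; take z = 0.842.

te_A = (3 + 4·6 + 9)/6 = 36/6 = 6; σ²_A = ((9−3)/6)² = 1.000
te_B = (6 + 4·8 + 22)/6 = 60/6 = 10; σ²_B = ((22−6)/6)² = 7.111
te_C = (3 + 4·6 + 15)/6 = 42/6 = 7; σ²_C = ((15−3)/6)² = 4.000
te_D = (2 + 4·3 + 10)/6 = 24/6 = 4; σ²_D = ((10−2)/6)² = 1.778
te_E = (1 + 4·2 + 15)/6 = 24/6 = 4; σ²_E = ((15−1)/6)² = 5.444
te_F = (2 + 4·4 + 12)/6 = 30/6 = 5; σ²_F = ((12−2)/6)² = 2.778
te_G = (2 + 4·4 + 6)/6 = 24/6 = 4; σ²_G = ((6−2)/6)² = 0.444

Forward pass:
ES_A = 0; EF_A = 6
ES_B = 0; EF_B = 10
ES_C = 0; EF_C = 7
ES_D = max(EF_B=10, EF_C=7) = 10; EF_D = 10+4 = 14
ES_E = max(EF_A=6, EF_C=7) = 7; EF_E = 7+4 = 11
ES_F = max(EF_A=6, EF_B=10) = 10; EF_F = 10+5 = 15
ES_G = max(EF_C=7, EF_D=14, EF_E=11, EF_F=15) = 15; EF_G = 15+4 = 19
Expected project duration μ = 19 days. Critical path: B → F → G.

Variance along critical path = 7.111 + 2.778 + 0.444 = 10.333; σ = 3.215 days.
D = μ + z·σ = 19 + 0.842·3.215 = 21.7 days

21.7 days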